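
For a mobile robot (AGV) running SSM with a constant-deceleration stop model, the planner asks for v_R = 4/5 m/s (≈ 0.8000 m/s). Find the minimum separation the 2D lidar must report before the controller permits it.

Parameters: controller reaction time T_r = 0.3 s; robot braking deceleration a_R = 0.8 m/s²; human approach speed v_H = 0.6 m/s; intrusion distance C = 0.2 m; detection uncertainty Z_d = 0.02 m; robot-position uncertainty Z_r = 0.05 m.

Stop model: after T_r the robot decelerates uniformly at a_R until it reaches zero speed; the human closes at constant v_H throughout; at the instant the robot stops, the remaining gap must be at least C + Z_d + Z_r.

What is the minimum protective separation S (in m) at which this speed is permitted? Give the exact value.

stop time T_s = (4/5)/(4/5) = 1.0000 s
robot in T_r: 0.8000·0.3000 = 0.2400 m
robot under decel: 0.8000²/(2·0.8000) = 0.4000 m
person approaches 0.6000·(0.3000+1.0000) = 0.7800 m
residual clearance needed = 0.2000+0.0200+0.0500 = 0.2700 m
S_min ≈ 0.2400+0.4000+0.7800+0.2700  ⇒  S_min = 169/100 m

S_min = 169/100 m = 1.6900 m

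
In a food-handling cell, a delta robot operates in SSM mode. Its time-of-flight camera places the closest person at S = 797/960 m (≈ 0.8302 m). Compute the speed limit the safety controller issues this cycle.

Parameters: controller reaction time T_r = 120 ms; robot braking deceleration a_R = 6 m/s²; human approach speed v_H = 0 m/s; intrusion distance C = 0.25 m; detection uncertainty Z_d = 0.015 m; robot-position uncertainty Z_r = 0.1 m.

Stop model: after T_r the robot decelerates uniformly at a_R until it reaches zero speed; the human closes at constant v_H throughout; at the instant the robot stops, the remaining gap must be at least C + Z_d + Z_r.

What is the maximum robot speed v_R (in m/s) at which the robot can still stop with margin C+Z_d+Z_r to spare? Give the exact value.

v_R_max = 7/4 m/s = 1.7500 m/s

at the boundary: (1/12)·v² + (3/25)·v + (-2233/4800) = 0
  disc = (3/25)² − 4·(1/12)·(-2233/4800) = 61009/360000 ; √disc = 247/600
  v_R = (−(3/25) + 247/600) / (2·(1/12)) = 7/4 m/s
check:
stop time T_s = (7/4)/6 = 0.2917 s
reaction-phase robot travel = 1.7500·0.1200 = 0.2100 m
robot covers 1.7500·0.2917 − ½·6.0000·0.2917² = 0.2552 m while stopping
human over T_r+T_s: 0.0000·(0.1200+0.2917) = 0.0000 m
residual clearance needed = 0.2500+0.0150+0.1000 = 0.3650 m
sum ≈ 0.2100+0.2552+0.0000+0.3650 ≈ 0.8302 m = S ✓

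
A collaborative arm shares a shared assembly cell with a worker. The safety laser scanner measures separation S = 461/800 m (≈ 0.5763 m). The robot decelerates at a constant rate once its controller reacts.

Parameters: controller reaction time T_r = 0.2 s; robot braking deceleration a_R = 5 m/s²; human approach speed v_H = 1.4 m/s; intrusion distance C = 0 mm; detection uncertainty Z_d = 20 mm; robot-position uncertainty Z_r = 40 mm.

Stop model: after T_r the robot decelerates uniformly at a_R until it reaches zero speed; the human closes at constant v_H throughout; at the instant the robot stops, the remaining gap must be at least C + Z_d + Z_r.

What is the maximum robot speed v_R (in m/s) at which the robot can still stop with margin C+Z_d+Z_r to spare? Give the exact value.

quadratic (1/10)·v² + (12/25)·v + (-189/800) = 0
  disc = (12/25)² − 4·(1/10)·(-189/800) = 3249/10000 ; √disc = 57/100
  v_R = (−(12/25) + 57/100) / (2·(1/10)) = 9/20 m/s
check:
stop time T_s = (9/20)/5 = 0.0900 s
reaction-phase robot travel = 0.4500·0.2000 = 0.0900 m
braking distance = 0.4500²/(2·5.0000) = 0.0203 m
person approaches 1.4000·(0.2000+0.0900) = 0.4060 m
C+Z_d+Z_r = 0.0000+0.0200+0.0400 = 0.0600 m
sum ≈ 0.0900+0.0203+0.4060+0.0600 ≈ 0.5763 m = S ✓

v_R_max = 9/20 m/s = 0.4500 m/s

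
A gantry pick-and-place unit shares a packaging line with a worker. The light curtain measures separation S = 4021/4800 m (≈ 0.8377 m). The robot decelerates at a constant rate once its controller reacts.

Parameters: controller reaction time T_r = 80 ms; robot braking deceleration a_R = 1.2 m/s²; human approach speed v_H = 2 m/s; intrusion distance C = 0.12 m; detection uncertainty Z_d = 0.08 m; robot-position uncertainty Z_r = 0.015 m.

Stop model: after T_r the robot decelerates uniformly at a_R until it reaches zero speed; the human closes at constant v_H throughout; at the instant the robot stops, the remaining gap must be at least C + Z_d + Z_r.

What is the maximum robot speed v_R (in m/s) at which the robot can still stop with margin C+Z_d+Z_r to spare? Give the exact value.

collect terms ⇒ (5/12)·v_R² + (131/75)·v_R + (-2221/4800) = 0
  disc = (131/75)² − 4·(5/12)·(-2221/4800) = 152881/40000 ; √disc = 391/200
  v_R = (−(131/75) + 391/200) / (2·(5/12)) = 1/4 m/s
check:
braking lasts T_s = (1/4)/(6/5) = 0.2083 s
robot in T_r: 0.2500·0.0800 = 0.0200 m
braking distance = 0.2500²/(2·1.2000) = 0.0260 m
human closes 2.0000·0.2883 = 0.5767 m
C+Z_d+Z_r = 0.1200+0.0800+0.0150 = 0.2150 m
sum ≈ 0.0200+0.0260+0.5767+0.2150 ≈ 0.8377 m = S ✓

v_R_max = 1/4 m/s = 0.2500 m/s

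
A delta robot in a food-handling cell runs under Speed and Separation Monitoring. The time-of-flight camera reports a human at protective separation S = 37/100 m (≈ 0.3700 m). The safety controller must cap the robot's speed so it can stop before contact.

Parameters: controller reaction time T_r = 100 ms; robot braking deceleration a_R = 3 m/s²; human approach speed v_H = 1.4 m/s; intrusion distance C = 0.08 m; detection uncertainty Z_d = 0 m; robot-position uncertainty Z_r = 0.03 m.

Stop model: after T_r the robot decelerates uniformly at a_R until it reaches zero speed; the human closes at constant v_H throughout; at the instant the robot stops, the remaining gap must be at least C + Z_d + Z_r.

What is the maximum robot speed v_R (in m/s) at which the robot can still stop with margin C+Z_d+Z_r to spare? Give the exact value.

quadratic (1/6)·v² + (17/30)·v + (-3/25) = 0
  disc = (17/30)² − 4·(1/6)·(-3/25) = 361/900 ; √disc = 19/30
  v_R = (−(17/30) + 19/30) / (2·(1/6)) = 1/5 m/s
check:
stop time T_s = (1/5)/3 = 0.0667 s
reaction-phase robot travel = 0.2000·0.1000 = 0.0200 m
braking distance = 0.2000²/(2·3.0000) = 0.0067 m
person approaches 1.4000·(0.1000+0.0667) = 0.2333 m
C+Z_d+Z_r = 0.0800+0.0000+0.0300 = 0.1100 m
sum ≈ 0.0200+0.0067+0.2333+0.1100 ≈ 0.3700 m = S ✓

v_R_max = 1/5 m/s = 0.2000 m/s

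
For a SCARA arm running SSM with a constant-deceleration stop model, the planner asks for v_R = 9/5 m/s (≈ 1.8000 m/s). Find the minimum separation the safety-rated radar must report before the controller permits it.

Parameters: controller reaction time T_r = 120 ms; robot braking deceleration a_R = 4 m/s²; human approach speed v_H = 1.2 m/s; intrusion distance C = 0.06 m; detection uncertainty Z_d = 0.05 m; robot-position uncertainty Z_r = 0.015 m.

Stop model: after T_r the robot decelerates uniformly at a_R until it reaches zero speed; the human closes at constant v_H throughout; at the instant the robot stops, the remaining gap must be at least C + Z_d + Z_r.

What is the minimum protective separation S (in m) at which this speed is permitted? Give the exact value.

S_min = 143/100 m = 1.4300 m

braking lasts T_s = (9/5)/4 = 0.4500 s
reaction-phase robot travel = 1.8000·0.1200 = 0.2160 m
robot under decel: 1.8000²/(2·4.0000) = 0.4050 m
human over T_r+T_s: 1.2000·(0.1200+0.4500) = 0.6840 m
residual clearance needed = 0.0600+0.0500+0.0150 = 0.1250 m
S_min ≈ 0.2160+0.4050+0.6840+0.1250  ⇒  S_min = 143/100 m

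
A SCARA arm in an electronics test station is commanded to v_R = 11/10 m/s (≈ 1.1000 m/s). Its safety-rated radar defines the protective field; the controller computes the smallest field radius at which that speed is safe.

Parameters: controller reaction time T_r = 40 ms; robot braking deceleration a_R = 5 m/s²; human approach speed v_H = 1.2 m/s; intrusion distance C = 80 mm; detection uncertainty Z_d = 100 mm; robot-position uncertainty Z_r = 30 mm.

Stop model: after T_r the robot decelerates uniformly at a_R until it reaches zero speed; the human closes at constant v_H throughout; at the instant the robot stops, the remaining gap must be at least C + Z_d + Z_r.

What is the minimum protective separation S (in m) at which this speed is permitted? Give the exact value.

S_min = 687/1000 m = 0.6870 m

stop time T_s = (11/10)/5 = 0.2200 s
reaction-phase robot travel = 1.1000·0.0400 = 0.0440 m
robot under decel: 1.1000²/(2·5.0000) = 0.1210 m
person approaches 1.2000·(0.0400+0.2200) = 0.3120 m
margins: 0.0800+0.1000+0.0300 = 0.2100 m
S_min ≈ 0.0440+0.1210+0.3120+0.2100  ⇒  S_min = 687/1000 m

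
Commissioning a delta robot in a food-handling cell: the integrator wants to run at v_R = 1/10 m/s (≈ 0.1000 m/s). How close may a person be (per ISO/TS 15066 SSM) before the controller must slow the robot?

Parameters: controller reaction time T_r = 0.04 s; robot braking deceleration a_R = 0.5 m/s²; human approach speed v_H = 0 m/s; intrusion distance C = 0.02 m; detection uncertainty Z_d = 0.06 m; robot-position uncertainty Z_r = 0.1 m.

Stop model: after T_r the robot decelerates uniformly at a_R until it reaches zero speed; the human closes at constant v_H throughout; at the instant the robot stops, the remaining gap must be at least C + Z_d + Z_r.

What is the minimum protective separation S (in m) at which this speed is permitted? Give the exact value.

braking lasts T_s = (1/10)/(1/2) = 0.2000 s
robot covers v_R·T_r = 0.1000·0.0400 = 0.0040 m before braking
robot under decel: 0.1000²/(2·0.5000) = 0.0100 m
human closes 0.0000·0.2400 = 0.0000 m
margins: 0.0200+0.0600+0.1000 = 0.1800 m
S_min ≈ 0.0040+0.0100+0.0000+0.1800  ⇒  S_min = 97/500 m

S_min = 97/500 m = 0.1940 m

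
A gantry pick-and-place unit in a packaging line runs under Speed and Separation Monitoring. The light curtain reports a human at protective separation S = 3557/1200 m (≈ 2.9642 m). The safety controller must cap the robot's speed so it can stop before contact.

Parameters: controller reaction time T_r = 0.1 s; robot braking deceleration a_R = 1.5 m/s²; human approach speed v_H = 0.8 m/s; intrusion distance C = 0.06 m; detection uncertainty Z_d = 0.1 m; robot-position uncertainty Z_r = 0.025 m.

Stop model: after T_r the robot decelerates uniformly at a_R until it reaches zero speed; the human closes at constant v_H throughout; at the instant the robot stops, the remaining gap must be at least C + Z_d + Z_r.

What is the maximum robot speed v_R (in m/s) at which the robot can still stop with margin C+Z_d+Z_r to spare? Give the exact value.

quadratic (1/3)·v² + (19/30)·v + (-3239/1200) = 0
  disc = (19/30)² − 4·(1/3)·(-3239/1200) = 4 ; √disc = 2
  v_R = (−(19/30) + 2) / (2·(1/3)) = 41/20 m/s
check:
stop time T_s = (41/20)/(3/2) = 1.3667 s
robot covers v_R·T_r = 2.0500·0.1000 = 0.2050 m before braking
robot covers 2.0500·1.3667 − ½·1.5000·1.3667² = 1.4008 m while stopping
human over T_r+T_s: 0.8000·(0.1000+1.3667) = 1.1733 m
margins: 0.0600+0.1000+0.0250 = 0.1850 m
sum ≈ 0.2050+1.4008+1.1733+0.1850 ≈ 2.9642 m = S ✓

v_R_max = 41/20 m/s = 2.0500 m/s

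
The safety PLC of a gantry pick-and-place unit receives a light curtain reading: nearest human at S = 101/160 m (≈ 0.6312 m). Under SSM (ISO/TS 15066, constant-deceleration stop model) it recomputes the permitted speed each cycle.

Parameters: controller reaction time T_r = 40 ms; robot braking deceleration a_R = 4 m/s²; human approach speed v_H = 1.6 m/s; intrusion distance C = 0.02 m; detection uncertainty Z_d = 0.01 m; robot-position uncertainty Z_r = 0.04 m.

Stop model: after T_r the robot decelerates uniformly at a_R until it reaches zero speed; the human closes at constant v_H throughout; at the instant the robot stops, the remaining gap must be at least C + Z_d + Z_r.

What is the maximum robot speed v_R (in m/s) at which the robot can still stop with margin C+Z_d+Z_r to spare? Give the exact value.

v_R_max = 9/10 m/s = 0.9000 m/s

at the boundary: (1/8)·v² + (11/25)·v + (-1989/4000) = 0
  disc = (11/25)² − 4·(1/8)·(-1989/4000) = 17689/40000 ; √disc = 133/200
  v_R = (−(11/25) + 133/200) / (2·(1/8)) = 9/10 m/s
check:
T_s = v_R/a_R = (9/10)/4 = 0.2250 s
robot in T_r: 0.9000·0.0400 = 0.0360 m
braking distance = 0.9000²/(2·4.0000) = 0.1013 m
human over T_r+T_s: 1.6000·(0.0400+0.2250) = 0.4240 m
residual clearance needed = 0.0200+0.0100+0.0400 = 0.0700 m
sum ≈ 0.0360+0.1013+0.4240+0.0700 ≈ 0.6312 m = S ✓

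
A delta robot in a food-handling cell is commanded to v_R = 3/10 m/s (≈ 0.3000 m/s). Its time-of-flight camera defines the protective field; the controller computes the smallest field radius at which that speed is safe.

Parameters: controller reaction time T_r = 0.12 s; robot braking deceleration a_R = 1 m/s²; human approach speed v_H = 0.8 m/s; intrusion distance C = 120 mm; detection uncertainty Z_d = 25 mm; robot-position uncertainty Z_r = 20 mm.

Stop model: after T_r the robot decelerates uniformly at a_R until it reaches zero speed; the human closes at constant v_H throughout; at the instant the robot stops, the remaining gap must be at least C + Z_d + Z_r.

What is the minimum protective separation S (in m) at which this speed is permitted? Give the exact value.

stop time T_s = (3/10)/1 = 0.3000 s
robot in T_r: 0.3000·0.1200 = 0.0360 m
braking distance = 0.3000²/(2·1.0000) = 0.0450 m
person approaches 0.8000·(0.1200+0.3000) = 0.3360 m
C+Z_d+Z_r = 0.1200+0.0250+0.0200 = 0.1650 m
S_min ≈ 0.0360+0.0450+0.3360+0.1650  ⇒  S_min = 291/500 m

S_min = 291/500 m = 0.5820 m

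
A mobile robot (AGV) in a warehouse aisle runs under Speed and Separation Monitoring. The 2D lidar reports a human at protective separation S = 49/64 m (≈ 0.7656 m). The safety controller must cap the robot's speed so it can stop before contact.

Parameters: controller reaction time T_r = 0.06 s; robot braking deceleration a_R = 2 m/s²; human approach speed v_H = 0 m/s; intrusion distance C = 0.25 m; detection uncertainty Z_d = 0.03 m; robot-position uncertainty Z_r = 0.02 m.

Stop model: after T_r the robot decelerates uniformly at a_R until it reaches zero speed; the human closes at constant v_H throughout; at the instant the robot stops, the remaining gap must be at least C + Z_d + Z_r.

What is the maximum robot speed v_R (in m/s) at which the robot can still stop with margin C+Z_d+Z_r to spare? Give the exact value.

at the boundary: (1/4)·v² + (3/50)·v + (-149/320) = 0
  disc = (3/50)² − 4·(1/4)·(-149/320) = 18769/40000 ; √disc = 137/200
  v_R = (−(3/50) + 137/200) / (2·(1/4)) = 5/4 m/s
check:
braking lasts T_s = (5/4)/2 = 0.6250 s
robot covers v_R·T_r = 1.2500·0.0600 = 0.0750 m before braking
robot covers 1.2500·0.6250 − ½·2.0000·0.6250² = 0.3906 m while stopping
person approaches 0.0000·(0.0600+0.6250) = 0.0000 m
margins: 0.2500+0.0300+0.0200 = 0.3000 m
sum ≈ 0.0750+0.3906+0.0000+0.3000 ≈ 0.7656 m = S ✓

v_R_max = 5/4 m/s = 1.2500 m/s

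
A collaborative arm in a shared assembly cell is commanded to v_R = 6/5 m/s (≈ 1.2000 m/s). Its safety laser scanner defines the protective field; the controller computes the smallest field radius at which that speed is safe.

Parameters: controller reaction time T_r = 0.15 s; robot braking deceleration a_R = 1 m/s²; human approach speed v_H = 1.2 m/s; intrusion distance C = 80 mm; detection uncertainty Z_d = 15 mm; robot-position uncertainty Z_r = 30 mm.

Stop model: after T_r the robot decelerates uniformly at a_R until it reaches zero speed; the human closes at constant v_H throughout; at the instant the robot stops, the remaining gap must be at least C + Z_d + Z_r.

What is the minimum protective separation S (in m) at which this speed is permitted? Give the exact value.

S_min = 529/200 m = 2.6450 m

braking lasts T_s = (6/5)/1 = 1.2000 s
reaction-phase robot travel = 1.2000·0.1500 = 0.1800 m
robot under decel: 1.2000²/(2·1.0000) = 0.7200 m
human over T_r+T_s: 1.2000·(0.1500+1.2000) = 1.6200 m
margins: 0.0800+0.0150+0.0300 = 0.1250 m
S_min ≈ 0.1800+0.7200+1.6200+0.1250  ⇒  S_min = 529/200 m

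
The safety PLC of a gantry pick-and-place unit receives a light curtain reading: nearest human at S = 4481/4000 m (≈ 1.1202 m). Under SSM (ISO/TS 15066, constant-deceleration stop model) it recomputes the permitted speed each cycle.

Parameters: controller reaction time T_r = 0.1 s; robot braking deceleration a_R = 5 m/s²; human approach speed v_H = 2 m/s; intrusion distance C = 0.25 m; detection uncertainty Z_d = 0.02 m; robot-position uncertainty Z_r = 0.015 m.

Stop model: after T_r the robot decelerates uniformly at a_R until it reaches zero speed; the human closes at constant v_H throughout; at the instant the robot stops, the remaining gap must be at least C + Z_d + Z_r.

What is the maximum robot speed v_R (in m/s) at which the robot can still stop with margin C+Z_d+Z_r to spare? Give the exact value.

v_R_max = 21/20 m/s = 1.0500 m/s

collect terms ⇒ (1/10)·v_R² + (1/2)·v_R + (-2541/4000) = 0
  disc = (1/2)² − 4·(1/10)·(-2541/4000) = 5041/10000 ; √disc = 71/100
  v_R = (−(1/2) + 71/100) / (2·(1/10)) = 21/20 m/s
check:
braking lasts T_s = (21/20)/5 = 0.2100 s
reaction-phase robot travel = 1.0500·0.1000 = 0.1050 m
braking distance = 1.0500²/(2·5.0000) = 0.1103 m
human over T_r+T_s: 2.0000·(0.1000+0.2100) = 0.6200 m
margins: 0.2500+0.0200+0.0150 = 0.2850 m
sum ≈ 0.1050+0.1103+0.6200+0.2850 ≈ 1.1202 m = S ✓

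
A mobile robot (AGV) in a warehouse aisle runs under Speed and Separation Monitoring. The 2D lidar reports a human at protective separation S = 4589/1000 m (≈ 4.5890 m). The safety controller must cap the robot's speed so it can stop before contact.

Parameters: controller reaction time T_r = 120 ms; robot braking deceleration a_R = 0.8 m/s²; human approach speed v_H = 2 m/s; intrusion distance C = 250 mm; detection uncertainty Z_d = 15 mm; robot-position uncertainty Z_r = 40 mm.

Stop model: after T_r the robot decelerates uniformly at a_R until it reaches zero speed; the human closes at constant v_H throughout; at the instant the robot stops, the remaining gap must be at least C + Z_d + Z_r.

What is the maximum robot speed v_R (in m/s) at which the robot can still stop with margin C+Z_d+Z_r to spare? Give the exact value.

quadratic (5/8)·v² + (131/50)·v + (-1011/250) = 0
  disc = (131/50)² − 4·(5/8)·(-1011/250) = 10609/625 ; √disc = 103/25
  v_R = (−(131/50) + 103/25) / (2·(5/8)) = 6/5 m/s
check:
stop time T_s = (6/5)/(4/5) = 1.5000 s
reaction-phase robot travel = 1.2000·0.1200 = 0.1440 m
robot covers 1.2000·1.5000 − ½·0.8000·1.5000² = 0.9000 m while stopping
person approaches 2.0000·(0.1200+1.5000) = 3.2400 m
margins: 0.2500+0.0150+0.0400 = 0.3050 m
sum ≈ 0.1440+0.9000+3.2400+0.3050 ≈ 4.5890 m = S ✓

v_R_max = 6/5 m/s = 1.2000 m/s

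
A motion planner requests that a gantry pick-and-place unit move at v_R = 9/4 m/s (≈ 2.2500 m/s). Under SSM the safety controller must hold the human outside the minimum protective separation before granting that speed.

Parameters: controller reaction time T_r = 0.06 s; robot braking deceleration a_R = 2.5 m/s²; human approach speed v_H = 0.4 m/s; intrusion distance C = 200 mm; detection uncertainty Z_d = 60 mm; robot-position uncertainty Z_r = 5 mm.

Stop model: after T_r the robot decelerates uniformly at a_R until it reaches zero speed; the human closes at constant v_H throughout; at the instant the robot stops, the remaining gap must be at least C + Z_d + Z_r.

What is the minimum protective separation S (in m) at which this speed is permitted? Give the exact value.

S_min = 3593/2000 m = 1.7965 m

braking lasts T_s = (9/4)/(5/2) = 0.9000 s
robot in T_r: 2.2500·0.0600 = 0.1350 m
robot under decel: 2.2500²/(2·2.5000) = 1.0125 m
human over T_r+T_s: 0.4000·(0.0600+0.9000) = 0.3840 m
residual clearance needed = 0.2000+0.0600+0.0050 = 0.2650 m
S_min ≈ 0.1350+1.0125+0.3840+0.2650  ⇒  S_min = 3593/2000 m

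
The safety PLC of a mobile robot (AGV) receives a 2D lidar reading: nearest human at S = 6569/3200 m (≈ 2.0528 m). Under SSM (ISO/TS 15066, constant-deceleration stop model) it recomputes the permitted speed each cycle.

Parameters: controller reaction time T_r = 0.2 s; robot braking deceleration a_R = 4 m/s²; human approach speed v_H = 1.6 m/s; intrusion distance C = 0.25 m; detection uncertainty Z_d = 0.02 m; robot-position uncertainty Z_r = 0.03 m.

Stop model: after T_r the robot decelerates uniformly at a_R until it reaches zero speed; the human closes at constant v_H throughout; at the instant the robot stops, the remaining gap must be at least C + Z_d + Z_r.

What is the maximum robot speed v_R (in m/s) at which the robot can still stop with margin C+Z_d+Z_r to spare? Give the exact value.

v_R_max = 7/4 m/s = 1.7500 m/s

quadratic (1/8)·v² + (3/5)·v + (-917/640) = 0
  disc = (3/5)² − 4·(1/8)·(-917/640) = 6889/6400 ; √disc = 83/80
  v_R = (−(3/5) + 83/80) / (2·(1/8)) = 7/4 m/s
check:
stop time T_s = (7/4)/4 = 0.4375 s
reaction-phase robot travel = 1.7500·0.2000 = 0.3500 m
robot covers 1.7500·0.4375 − ½·4.0000·0.4375² = 0.3828 m while stopping
human closes 1.6000·0.6375 = 1.0200 m
residual clearance needed = 0.2500+0.0200+0.0300 = 0.3000 m
sum ≈ 0.3500+0.3828+1.0200+0.3000 ≈ 2.0528 m = S ✓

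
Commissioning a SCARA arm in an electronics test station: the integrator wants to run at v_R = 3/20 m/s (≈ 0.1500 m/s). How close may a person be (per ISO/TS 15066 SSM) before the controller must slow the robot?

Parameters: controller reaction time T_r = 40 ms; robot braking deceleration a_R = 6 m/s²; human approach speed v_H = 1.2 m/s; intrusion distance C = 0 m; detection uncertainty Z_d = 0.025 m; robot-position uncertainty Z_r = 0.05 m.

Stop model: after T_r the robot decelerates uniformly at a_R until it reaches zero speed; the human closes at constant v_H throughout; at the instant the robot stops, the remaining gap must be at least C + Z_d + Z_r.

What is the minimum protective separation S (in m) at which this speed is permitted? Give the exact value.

braking lasts T_s = (3/20)/6 = 0.0250 s
robot covers v_R·T_r = 0.1500·0.0400 = 0.0060 m before braking
robot under decel: 0.1500²/(2·6.0000) = 0.0019 m
human over T_r+T_s: 1.2000·(0.0400+0.0250) = 0.0780 m
residual clearance needed = 0.0000+0.0250+0.0500 = 0.0750 m
S_min ≈ 0.0060+0.0019+0.0780+0.0750  ⇒  S_min = 1287/8000 m

S_min = 1287/8000 m = 0.1609 m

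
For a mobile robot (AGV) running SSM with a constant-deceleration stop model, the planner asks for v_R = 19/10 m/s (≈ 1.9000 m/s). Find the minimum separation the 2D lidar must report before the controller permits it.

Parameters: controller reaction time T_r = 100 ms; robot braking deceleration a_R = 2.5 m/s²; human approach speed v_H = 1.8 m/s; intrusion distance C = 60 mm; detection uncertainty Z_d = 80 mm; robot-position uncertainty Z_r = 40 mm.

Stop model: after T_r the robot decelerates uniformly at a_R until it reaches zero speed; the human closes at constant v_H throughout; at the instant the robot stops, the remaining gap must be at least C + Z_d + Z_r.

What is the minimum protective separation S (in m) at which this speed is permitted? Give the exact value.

T_s = v_R/a_R = (19/10)/(5/2) = 0.7600 s
robot in T_r: 1.9000·0.1000 = 0.1900 m
braking distance = 1.9000²/(2·2.5000) = 0.7220 m
person approaches 1.8000·(0.1000+0.7600) = 1.5480 m
C+Z_d+Z_r = 0.0600+0.0800+0.0400 = 0.1800 m
S_min ≈ 0.1900+0.7220+1.5480+0.1800  ⇒  S_min = 66/25 m

S_min = 66/25 m = 2.6400 m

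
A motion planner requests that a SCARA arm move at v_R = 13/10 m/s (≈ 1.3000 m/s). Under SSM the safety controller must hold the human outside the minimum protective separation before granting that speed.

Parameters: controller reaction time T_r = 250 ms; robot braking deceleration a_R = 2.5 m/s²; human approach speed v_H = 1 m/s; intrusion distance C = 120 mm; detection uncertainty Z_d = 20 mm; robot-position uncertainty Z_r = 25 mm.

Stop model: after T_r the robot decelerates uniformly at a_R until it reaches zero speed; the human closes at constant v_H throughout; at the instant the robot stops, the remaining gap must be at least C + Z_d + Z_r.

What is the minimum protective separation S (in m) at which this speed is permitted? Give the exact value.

S_min = 799/500 m = 1.5980 m

braking lasts T_s = (13/10)/(5/2) = 0.5200 s
reaction-phase robot travel = 1.3000·0.2500 = 0.3250 m
robot covers 1.3000·0.5200 − ½·2.5000·0.5200² = 0.3380 m while stopping
person approaches 1.0000·(0.2500+0.5200) = 0.7700 m
C+Z_d+Z_r = 0.1200+0.0200+0.0250 = 0.1650 m
S_min ≈ 0.3250+0.3380+0.7700+0.1650  ⇒  S_min = 799/500 m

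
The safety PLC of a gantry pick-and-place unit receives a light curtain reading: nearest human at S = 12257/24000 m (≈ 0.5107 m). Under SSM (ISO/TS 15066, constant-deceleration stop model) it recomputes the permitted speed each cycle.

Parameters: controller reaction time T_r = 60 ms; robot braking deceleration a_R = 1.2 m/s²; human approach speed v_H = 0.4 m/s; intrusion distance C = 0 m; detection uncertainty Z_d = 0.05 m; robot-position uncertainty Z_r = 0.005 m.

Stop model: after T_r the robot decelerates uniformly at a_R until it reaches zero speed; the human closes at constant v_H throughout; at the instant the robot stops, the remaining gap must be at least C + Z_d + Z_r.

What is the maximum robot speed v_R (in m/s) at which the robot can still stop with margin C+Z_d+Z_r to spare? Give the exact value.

quadratic (5/12)·v² + (59/150)·v + (-10361/24000) = 0
  disc = (59/150)² − 4·(5/12)·(-10361/24000) = 34969/40000 ; √disc = 187/200
  v_R = (−(59/150) + 187/200) / (2·(5/12)) = 13/20 m/s
check:
stop time T_s = (13/20)/(6/5) = 0.5417 s
robot covers v_R·T_r = 0.6500·0.0600 = 0.0390 m before braking
braking distance = 0.6500²/(2·1.2000) = 0.1760 m
person approaches 0.4000·(0.0600+0.5417) = 0.2407 m
C+Z_d+Z_r = 0.0000+0.0500+0.0050 = 0.0550 m
sum ≈ 0.0390+0.1760+0.2407+0.0550 ≈ 0.5107 m = S ✓

v_R_max = 13/20 m/s = 0.6500 m/s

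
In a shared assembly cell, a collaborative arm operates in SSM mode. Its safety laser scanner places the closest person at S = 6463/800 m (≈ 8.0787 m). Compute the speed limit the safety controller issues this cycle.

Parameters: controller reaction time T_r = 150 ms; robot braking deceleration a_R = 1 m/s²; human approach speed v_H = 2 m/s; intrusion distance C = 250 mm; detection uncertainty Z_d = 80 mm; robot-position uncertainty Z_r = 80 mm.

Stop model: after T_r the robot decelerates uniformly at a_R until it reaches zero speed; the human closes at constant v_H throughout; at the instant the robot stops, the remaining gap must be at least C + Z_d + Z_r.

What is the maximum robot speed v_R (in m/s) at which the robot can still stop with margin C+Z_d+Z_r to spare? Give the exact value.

v_R_max = 9/4 m/s = 2.2500 m/s

collect terms ⇒ (1/2)·v_R² + (43/20)·v_R + (-1179/160) = 0
  disc = (43/20)² − 4·(1/2)·(-1179/160) = 484/25 ; √disc = 22/5
  v_R = (−(43/20) + 22/5) / (2·(1/2)) = 9/4 m/s
check:
stop time T_s = (9/4)/1 = 2.2500 s
robot covers v_R·T_r = 2.2500·0.1500 = 0.3375 m before braking
robot covers 2.2500·2.2500 − ½·1.0000·2.2500² = 2.5312 m while stopping
human closes 2.0000·2.4000 = 4.8000 m
C+Z_d+Z_r = 0.2500+0.0800+0.0800 = 0.4100 m
sum ≈ 0.3375+2.5312+4.8000+0.4100 ≈ 8.0787 m = S ✓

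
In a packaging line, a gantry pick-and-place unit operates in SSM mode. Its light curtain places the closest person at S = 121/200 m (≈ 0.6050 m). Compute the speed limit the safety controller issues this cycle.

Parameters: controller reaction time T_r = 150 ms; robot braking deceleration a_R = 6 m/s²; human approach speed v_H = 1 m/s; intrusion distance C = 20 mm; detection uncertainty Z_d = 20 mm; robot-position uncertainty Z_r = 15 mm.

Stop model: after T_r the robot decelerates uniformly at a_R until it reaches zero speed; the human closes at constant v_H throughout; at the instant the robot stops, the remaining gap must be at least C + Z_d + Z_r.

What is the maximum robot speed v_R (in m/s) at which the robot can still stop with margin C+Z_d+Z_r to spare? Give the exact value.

v_R_max = 1 m/s = 1.0000 m/s

at the boundary: (1/12)·v² + (19/60)·v + (-2/5) = 0
  disc = (19/60)² − 4·(1/12)·(-2/5) = 841/3600 ; √disc = 29/60
  v_R = (−(19/60) + 29/60) / (2·(1/12)) = 1 m/s
check:
stop time T_s = 1/6 = 0.1667 s
reaction-phase robot travel = 1.0000·0.1500 = 0.1500 m
braking distance = 1.0000²/(2·6.0000) = 0.0833 m
human over T_r+T_s: 1.0000·(0.1500+0.1667) = 0.3167 m
margins: 0.0200+0.0200+0.0150 = 0.0550 m
sum ≈ 0.1500+0.0833+0.3167+0.0550 ≈ 0.6050 m = S ✓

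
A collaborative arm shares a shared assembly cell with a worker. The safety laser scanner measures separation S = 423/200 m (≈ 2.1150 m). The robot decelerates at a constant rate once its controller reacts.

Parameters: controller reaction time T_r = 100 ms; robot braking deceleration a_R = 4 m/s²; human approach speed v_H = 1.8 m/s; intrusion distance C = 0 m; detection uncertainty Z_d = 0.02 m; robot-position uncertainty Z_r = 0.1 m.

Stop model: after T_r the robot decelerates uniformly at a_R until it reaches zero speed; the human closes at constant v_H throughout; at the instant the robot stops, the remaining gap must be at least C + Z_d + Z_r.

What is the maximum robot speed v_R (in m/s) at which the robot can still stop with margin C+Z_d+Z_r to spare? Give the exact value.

at the boundary: (1/8)·v² + (11/20)·v + (-363/200) = 0
  disc = (11/20)² − 4·(1/8)·(-363/200) = 121/100 ; √disc = 11/10
  v_R = (−(11/20) + 11/10) / (2·(1/8)) = 11/5 m/s
check:
stop time T_s = (11/5)/4 = 0.5500 s
robot covers v_R·T_r = 2.2000·0.1000 = 0.2200 m before braking
braking distance = 2.2000²/(2·4.0000) = 0.6050 m
person approaches 1.8000·(0.1000+0.5500) = 1.1700 m
C+Z_d+Z_r = 0.0000+0.0200+0.1000 = 0.1200 m
sum ≈ 0.2200+0.6050+1.1700+0.1200 ≈ 2.1150 m = S ✓

v_R_max = 11/5 m/s = 2.2000 m/s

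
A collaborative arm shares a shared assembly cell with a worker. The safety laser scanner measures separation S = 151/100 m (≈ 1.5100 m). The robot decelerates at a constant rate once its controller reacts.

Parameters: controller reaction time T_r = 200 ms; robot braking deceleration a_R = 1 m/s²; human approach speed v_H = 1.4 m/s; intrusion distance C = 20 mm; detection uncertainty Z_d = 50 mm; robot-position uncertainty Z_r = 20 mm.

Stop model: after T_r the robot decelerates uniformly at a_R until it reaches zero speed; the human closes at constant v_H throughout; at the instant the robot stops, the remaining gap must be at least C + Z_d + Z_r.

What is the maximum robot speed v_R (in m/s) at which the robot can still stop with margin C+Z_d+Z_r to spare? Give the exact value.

at the boundary: (1/2)·v² + (8/5)·v + (-57/50) = 0
  disc = (8/5)² − 4·(1/2)·(-57/50) = 121/25 ; √disc = 11/5
  v_R = (−(8/5) + 11/5) / (2·(1/2)) = 3/5 m/s
check:
stop time T_s = (3/5)/1 = 0.6000 s
reaction-phase robot travel = 0.6000·0.2000 = 0.1200 m
robot covers 0.6000·0.6000 − ½·1.0000·0.6000² = 0.1800 m while stopping
human closes 1.4000·0.8000 = 1.1200 m
margins: 0.0200+0.0500+0.0200 = 0.0900 m
sum ≈ 0.1200+0.1800+1.1200+0.0900 ≈ 1.5100 m = S ✓

v_R_max = 3/5 m/s = 0.6000 m/s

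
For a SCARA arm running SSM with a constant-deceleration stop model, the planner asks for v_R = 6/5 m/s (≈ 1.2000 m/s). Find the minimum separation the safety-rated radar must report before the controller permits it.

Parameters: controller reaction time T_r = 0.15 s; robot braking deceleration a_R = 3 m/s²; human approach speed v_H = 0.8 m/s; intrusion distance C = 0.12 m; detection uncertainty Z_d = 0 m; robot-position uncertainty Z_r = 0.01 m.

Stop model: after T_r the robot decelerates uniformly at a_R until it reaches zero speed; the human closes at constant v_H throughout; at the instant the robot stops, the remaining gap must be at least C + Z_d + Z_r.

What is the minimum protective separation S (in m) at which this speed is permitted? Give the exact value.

T_s = v_R/a_R = (6/5)/3 = 0.4000 s
robot in T_r: 1.2000·0.1500 = 0.1800 m
braking distance = 1.2000²/(2·3.0000) = 0.2400 m
human over T_r+T_s: 0.8000·(0.1500+0.4000) = 0.4400 m
margins: 0.1200+0.0000+0.0100 = 0.1300 m
S_min ≈ 0.1800+0.2400+0.4400+0.1300  ⇒  S_min = 99/100 m

S_min = 99/100 m = 0.9900 m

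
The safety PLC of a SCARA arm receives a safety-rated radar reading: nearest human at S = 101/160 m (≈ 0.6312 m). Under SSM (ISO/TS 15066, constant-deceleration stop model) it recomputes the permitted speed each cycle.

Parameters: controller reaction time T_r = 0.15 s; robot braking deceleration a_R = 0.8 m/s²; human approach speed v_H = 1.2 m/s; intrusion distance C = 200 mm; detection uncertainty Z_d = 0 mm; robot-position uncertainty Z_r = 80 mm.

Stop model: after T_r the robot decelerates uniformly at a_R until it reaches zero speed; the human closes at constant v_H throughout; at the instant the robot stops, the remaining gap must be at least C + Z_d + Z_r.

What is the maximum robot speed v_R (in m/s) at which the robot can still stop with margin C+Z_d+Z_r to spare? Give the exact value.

v_R_max = 1/10 m/s = 0.1000 m/s

at the boundary: (5/8)·v² + (33/20)·v + (-137/800) = 0
  disc = (33/20)² − 4·(5/8)·(-137/800) = 5041/1600 ; √disc = 71/40
  v_R = (−(33/20) + 71/40) / (2·(5/8)) = 1/10 m/s
check:
braking lasts T_s = (1/10)/(4/5) = 0.1250 s
robot in T_r: 0.1000·0.1500 = 0.0150 m
robot covers 0.1000·0.1250 − ½·0.8000·0.1250² = 0.0063 m while stopping
human closes 1.2000·0.2750 = 0.3300 m
margins: 0.2000+0.0000+0.0800 = 0.2800 m
sum ≈ 0.0150+0.0063+0.3300+0.2800 ≈ 0.6312 m = S ✓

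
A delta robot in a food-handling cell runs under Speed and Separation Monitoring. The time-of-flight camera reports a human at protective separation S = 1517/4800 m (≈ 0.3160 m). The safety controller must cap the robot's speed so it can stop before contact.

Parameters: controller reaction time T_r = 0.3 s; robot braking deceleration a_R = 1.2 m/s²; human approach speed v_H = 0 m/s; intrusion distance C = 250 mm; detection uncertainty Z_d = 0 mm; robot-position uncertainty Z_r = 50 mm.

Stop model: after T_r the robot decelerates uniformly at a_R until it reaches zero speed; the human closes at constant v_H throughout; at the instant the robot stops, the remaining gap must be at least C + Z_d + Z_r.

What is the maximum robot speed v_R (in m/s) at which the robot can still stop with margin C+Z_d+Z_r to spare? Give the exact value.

v_R_max = 1/20 m/s = 0.0500 m/s

at the boundary: (5/12)·v² + (3/10)·v + (-77/4800) = 0
  disc = (3/10)² − 4·(5/12)·(-77/4800) = 1681/14400 ; √disc = 41/120
  v_R = (−(3/10) + 41/120) / (2·(5/12)) = 1/20 m/s
check:
T_s = v_R/a_R = (1/20)/(6/5) = 0.0417 s
reaction-phase robot travel = 0.0500·0.3000 = 0.0150 m
braking distance = 0.0500²/(2·1.2000) = 0.0010 m
human closes 0.0000·0.3417 = 0.0000 m
margins: 0.2500+0.0000+0.0500 = 0.3000 m
sum ≈ 0.0150+0.0010+0.0000+0.3000 ≈ 0.3160 m = S ✓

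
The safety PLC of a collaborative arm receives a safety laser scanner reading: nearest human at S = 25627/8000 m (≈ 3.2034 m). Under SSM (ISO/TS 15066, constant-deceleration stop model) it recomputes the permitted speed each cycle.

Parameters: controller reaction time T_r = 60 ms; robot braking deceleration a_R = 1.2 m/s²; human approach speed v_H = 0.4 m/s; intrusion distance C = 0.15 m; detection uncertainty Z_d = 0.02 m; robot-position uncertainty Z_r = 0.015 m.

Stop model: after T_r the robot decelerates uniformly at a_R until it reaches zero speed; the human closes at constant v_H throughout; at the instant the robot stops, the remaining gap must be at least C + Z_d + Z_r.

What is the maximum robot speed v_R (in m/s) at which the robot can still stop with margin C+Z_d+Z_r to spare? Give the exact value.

v_R_max = 9/4 m/s = 2.2500 m/s

quadratic (5/12)·v² + (59/150)·v + (-4791/1600) = 0
  disc = (59/150)² − 4·(5/12)·(-4791/1600) = 1852321/360000 ; √disc = 1361/600
  v_R = (−(59/150) + 1361/600) / (2·(5/12)) = 9/4 m/s
check:
T_s = v_R/a_R = (9/4)/(6/5) = 1.8750 s
robot in T_r: 2.2500·0.0600 = 0.1350 m
braking distance = 2.2500²/(2·1.2000) = 2.1094 m
human closes 0.4000·1.9350 = 0.7740 m
margins: 0.1500+0.0200+0.0150 = 0.1850 m
sum ≈ 0.1350+2.1094+0.7740+0.1850 ≈ 3.2034 m = S ✓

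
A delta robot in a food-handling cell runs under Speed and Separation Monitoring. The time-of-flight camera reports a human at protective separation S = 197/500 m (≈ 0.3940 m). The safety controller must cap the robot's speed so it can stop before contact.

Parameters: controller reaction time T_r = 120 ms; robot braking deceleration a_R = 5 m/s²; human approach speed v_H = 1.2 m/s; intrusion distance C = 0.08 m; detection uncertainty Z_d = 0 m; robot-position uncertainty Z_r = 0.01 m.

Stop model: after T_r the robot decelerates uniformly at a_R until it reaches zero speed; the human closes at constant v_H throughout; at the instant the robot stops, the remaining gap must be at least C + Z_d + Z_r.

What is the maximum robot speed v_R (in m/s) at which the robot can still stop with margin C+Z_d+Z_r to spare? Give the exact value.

at the boundary: (1/10)·v² + (9/25)·v + (-4/25) = 0
  disc = (9/25)² − 4·(1/10)·(-4/25) = 121/625 ; √disc = 11/25
  v_R = (−(9/25) + 11/25) / (2·(1/10)) = 2/5 m/s
check:
stop time T_s = (2/5)/5 = 0.0800 s
robot in T_r: 0.4000·0.1200 = 0.0480 m
robot covers 0.4000·0.0800 − ½·5.0000·0.0800² = 0.0160 m while stopping
person approaches 1.2000·(0.1200+0.0800) = 0.2400 m
residual clearance needed = 0.0800+0.0000+0.0100 = 0.0900 m
sum ≈ 0.0480+0.0160+0.2400+0.0900 ≈ 0.3940 m = S ✓

v_R_max = 2/5 m/s = 0.4000 m/s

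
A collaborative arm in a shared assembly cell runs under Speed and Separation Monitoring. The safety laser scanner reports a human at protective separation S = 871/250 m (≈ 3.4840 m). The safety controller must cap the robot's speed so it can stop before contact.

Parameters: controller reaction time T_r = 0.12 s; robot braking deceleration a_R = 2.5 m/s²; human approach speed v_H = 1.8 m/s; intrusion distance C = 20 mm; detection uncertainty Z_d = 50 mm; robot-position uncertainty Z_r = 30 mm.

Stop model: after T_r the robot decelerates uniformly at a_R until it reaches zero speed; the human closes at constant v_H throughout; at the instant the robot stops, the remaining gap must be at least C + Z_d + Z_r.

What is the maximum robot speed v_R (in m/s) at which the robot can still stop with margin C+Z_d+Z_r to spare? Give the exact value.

quadratic (1/5)·v² + (21/25)·v + (-396/125) = 0
  disc = (21/25)² − 4·(1/5)·(-396/125) = 81/25 ; √disc = 9/5
  v_R = (−(21/25) + 9/5) / (2·(1/5)) = 12/5 m/s
check:
braking lasts T_s = (12/5)/(5/2) = 0.9600 s
reaction-phase robot travel = 2.4000·0.1200 = 0.2880 m
robot covers 2.4000·0.9600 − ½·2.5000·0.9600² = 1.1520 m while stopping
person approaches 1.8000·(0.1200+0.9600) = 1.9440 m
margins: 0.0200+0.0500+0.0300 = 0.1000 m
sum ≈ 0.2880+1.1520+1.9440+0.1000 ≈ 3.4840 m = S ✓

v_R_max = 12/5 m/s = 2.4000 m/s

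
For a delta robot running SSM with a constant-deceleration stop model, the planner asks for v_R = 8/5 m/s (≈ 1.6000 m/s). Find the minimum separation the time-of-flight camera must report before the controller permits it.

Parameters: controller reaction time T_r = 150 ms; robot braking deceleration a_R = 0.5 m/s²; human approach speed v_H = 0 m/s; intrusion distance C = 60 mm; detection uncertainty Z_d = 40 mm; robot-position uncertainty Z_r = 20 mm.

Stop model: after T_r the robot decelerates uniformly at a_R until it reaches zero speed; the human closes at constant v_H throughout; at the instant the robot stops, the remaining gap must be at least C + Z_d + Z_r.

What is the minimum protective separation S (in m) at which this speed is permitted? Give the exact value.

S_min = 73/25 m = 2.9200 m

braking lasts T_s = (8/5)/(1/2) = 3.2000 s
robot covers v_R·T_r = 1.6000·0.1500 = 0.2400 m before braking
robot under decel: 1.6000²/(2·0.5000) = 2.5600 m
human closes 0.0000·3.3500 = 0.0000 m
residual clearance needed = 0.0600+0.0400+0.0200 = 0.1200 m
S_min ≈ 0.2400+2.5600+0.0000+0.1200  ⇒  S_min = 73/25 m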